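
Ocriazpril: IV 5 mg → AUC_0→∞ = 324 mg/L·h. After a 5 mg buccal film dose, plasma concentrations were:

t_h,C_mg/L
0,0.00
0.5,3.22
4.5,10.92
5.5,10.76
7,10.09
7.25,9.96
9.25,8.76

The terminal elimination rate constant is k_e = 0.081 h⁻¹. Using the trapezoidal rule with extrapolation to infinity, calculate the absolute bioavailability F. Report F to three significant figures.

F = 0.571

Trapezoidal AUC_0→9.25 (buccal film):
  [0→0.5]: (0.00+3.22)/2 × 0.5 = 0.805
  [0.5→4.5]: (3.22+10.92)/2 × 4 = 28.28
  [4.5→5.5]: (10.92+10.76)/2 × 1 = 10.84
  [5.5→7]: (10.76+10.09)/2 × 1.5 = 15.6375
  [7→7.25]: (10.09+9.96)/2 × 0.25 = 2.50625
  [7.25→9.25]: (9.96+8.76)/2 × 2 = 18.72
  Sum = 76.78875 mg/L·h
Tail: C_last/k_e = 8.76/0.081 = 108.148
AUC_0→∞ (buccal film) = 76.78875 + 108.148 = 184.93675 mg/L·h
F = (AUC_ev/D_ev)/(AUC_iv/D_iv) = (184.93675/5)/(324/5) = 36.98735/64.8 = 0.5708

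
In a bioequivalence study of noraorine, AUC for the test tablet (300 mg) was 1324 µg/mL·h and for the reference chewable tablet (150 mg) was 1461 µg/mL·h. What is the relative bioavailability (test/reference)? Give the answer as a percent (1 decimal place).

F_rel = (AUC_test/D_test) / (AUC_ref/D_ref)
      = (1324/300) / (1461/150)
      = 4.41333 / 9.74 = 0.4531 = 45.31%

F_rel = 45.3%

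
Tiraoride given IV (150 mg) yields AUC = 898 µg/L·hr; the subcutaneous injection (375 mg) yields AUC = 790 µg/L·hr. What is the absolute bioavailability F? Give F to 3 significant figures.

F = 0.352

F = (AUC_ev / D_ev) / (AUC_iv / D_iv)
  = (790/375) / (898/150)
  = 2.10667 / 5.98667 = 0.3519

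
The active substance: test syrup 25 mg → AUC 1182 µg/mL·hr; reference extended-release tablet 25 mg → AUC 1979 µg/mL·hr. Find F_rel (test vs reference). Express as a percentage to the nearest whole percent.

F_rel = (AUC_test/D_test) / (AUC_ref/D_ref)
      = (1182/25) / (1979/25)
      = 47.28 / 79.16 = 0.5973 = 59.73%

F_rel = 60%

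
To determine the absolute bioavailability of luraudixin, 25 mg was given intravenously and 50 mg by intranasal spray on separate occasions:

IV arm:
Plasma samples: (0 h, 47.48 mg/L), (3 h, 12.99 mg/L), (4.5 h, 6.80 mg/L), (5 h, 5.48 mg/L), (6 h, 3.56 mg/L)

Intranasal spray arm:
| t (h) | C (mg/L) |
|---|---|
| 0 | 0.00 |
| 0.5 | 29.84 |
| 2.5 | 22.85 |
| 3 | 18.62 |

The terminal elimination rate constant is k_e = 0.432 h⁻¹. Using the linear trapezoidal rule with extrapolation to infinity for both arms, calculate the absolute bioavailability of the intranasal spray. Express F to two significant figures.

Trapezoidal AUC_0→6 (IV):
  [0→3]: (47.48+12.99)/2 × 3 = 90.705
  [3→4.5]: (12.99+6.80)/2 × 1.5 = 14.8425
  [4.5→5]: (6.80+5.48)/2 × 0.5 = 3.07
  [5→6]: (5.48+3.56)/2 × 1 = 4.52
  Sum = 113.1375 mg/L·h
IV tail: 3.56/0.432 = 8.241; AUC_iv,0→∞ = 113.1375 + 8.241 = 121.3785 mg/L·h
Trapezoidal AUC_0→3 (intranasal spray):
  [0→0.5]: (0.00+29.84)/2 × 0.5 = 7.46
  [0.5→2.5]: (29.84+22.85)/2 × 2 = 52.69
  [2.5→3]: (22.85+18.62)/2 × 0.5 = 10.3675
  Sum = 70.5175 mg/L·h
intranasal spray tail: 18.62/0.432 = 43.102; AUC_ev,0→∞ = 70.5175 + 43.102 = 113.6195 mg/L·h
F = (AUC_ev/D_ev)/(AUC_iv/D_iv) = (113.6195/50)/(121.3785/25) = 2.27239/4.85514 = 0.4680

F = 0.47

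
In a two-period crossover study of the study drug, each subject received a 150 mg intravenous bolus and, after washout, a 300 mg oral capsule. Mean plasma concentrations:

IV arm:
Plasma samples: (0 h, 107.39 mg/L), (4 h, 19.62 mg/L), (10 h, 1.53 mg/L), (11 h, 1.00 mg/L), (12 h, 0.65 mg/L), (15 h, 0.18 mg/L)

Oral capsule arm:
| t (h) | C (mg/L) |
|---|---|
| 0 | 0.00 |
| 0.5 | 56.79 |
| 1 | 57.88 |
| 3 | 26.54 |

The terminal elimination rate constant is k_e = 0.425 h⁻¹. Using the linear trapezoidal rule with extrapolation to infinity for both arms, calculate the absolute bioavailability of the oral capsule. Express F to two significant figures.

F = 0.30

Trapezoidal AUC_0→15 (IV):
  [0→4]: (107.39+19.62)/2 × 4 = 254.02
  [4→10]: (19.62+1.53)/2 × 6 = 63.45
  [10→11]: (1.53+1.00)/2 × 1 = 1.265
  [11→12]: (1.00+0.65)/2 × 1 = 0.825
  [12→15]: (0.65+0.18)/2 × 3 = 1.245
  Sum = 320.805 mg/L·h
IV tail: 0.18/0.425 = 0.424; AUC_iv,0→∞ = 320.805 + 0.424 = 321.229 mg/L·h
Trapezoidal AUC_0→3 (oral capsule):
  [0→0.5]: (0.00+56.79)/2 × 0.5 = 14.1975
  [0.5→1]: (56.79+57.88)/2 × 0.5 = 28.6675
  [1→3]: (57.88+26.54)/2 × 2 = 84.42
  Sum = 127.285 mg/L·h
oral capsule tail: 26.54/0.425 = 62.447; AUC_ev,0→∞ = 127.285 + 62.447 = 189.732 mg/L·h
F = (AUC_ev/D_ev)/(AUC_iv/D_iv) = (189.732/300)/(321.229/150) = 0.63244/2.14153 = 0.2953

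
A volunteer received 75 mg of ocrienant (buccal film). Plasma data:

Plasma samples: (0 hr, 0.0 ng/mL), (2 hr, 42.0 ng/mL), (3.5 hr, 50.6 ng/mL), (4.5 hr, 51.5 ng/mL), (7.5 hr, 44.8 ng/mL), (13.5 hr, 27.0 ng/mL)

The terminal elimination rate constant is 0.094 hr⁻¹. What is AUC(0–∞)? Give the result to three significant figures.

AUC = 810 ng/mL·hr

Trapezoidal AUC_0→13.5:
  [0→2]: (0.0+42.0)/2 × 2 = 42.0
  [2→3.5]: (42.0+50.6)/2 × 1.5 = 69.45
  [3.5→4.5]: (50.6+51.5)/2 × 1 = 51.05
  [4.5→7.5]: (51.5+44.8)/2 × 3 = 144.45
  [7.5→13.5]: (44.8+27.0)/2 × 6 = 215.4
  Sum = 522.35 ng/mL·hr
Extrapolated tail: C_last / k_e = 27.0 / 0.094 = 287.234
AUC_0→∞ = 522.35 + 287.234 = 809.584 ng/mL·hr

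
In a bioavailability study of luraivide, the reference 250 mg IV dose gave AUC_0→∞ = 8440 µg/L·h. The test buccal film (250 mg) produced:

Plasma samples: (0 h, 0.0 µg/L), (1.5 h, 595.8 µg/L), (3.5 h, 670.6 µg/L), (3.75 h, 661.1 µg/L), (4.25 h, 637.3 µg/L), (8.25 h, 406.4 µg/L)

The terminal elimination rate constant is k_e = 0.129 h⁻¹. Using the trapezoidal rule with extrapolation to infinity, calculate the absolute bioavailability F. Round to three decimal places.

Trapezoidal AUC_0→8.25 (buccal film):
  [0→1.5]: (0.0+595.8)/2 × 1.5 = 446.85
  [1.5→3.5]: (595.8+670.6)/2 × 2 = 1266.4
  [3.5→3.75]: (670.6+661.1)/2 × 0.25 = 166.4625
  [3.75→4.25]: (661.1+637.3)/2 × 0.5 = 324.6
  [4.25→8.25]: (637.3+406.4)/2 × 4 = 2087.4
  Sum = 4291.7125 µg/L·h
Tail: C_last/k_e = 406.4/0.129 = 3150.388
AUC_0→∞ (buccal film) = 4291.7125 + 3150.388 = 7442.1005 µg/L·h
F = (AUC_ev/D_ev)/(AUC_iv/D_iv) = (7442.1005/250)/(8440/250) = 29.768402/33.76 = 0.8818

F = 0.882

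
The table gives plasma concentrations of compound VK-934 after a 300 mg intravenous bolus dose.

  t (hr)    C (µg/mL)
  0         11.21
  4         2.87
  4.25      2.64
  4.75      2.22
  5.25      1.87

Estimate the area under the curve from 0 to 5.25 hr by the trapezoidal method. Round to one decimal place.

Trapezoidal AUC_0→5.25:
  [0→4]: (11.21+2.87)/2 × 4 = 28.16
  [4→4.25]: (2.87+2.64)/2 × 0.25 = 0.68875
  [4.25→4.75]: (2.64+2.22)/2 × 0.5 = 1.215
  [4.75→5.25]: (2.22+1.87)/2 × 0.5 = 1.0225
  Sum = 31.08625 µg/mL·hr

AUC = 31.1 µg/mL·hr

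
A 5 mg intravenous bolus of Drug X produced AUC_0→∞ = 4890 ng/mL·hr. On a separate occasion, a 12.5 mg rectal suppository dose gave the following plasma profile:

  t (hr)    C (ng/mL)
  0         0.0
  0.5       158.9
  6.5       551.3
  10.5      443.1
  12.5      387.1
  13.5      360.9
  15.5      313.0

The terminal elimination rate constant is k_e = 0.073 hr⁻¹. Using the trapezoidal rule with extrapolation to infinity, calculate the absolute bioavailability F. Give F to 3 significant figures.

Trapezoidal AUC_0→15.5 (rectal suppository):
  [0→0.5]: (0.0+158.9)/2 × 0.5 = 39.725
  [0.5→6.5]: (158.9+551.3)/2 × 6 = 2130.6
  [6.5→10.5]: (551.3+443.1)/2 × 4 = 1988.8
  [10.5→12.5]: (443.1+387.1)/2 × 2 = 830.2
  [12.5→13.5]: (387.1+360.9)/2 × 1 = 374.0
  [13.5→15.5]: (360.9+313.0)/2 × 2 = 673.9
  Sum = 6037.225 ng/mL·hr
Tail: C_last/k_e = 313.0/0.073 = 4287.671
AUC_0→∞ (rectal suppository) = 6037.225 + 4287.671 = 10324.896 ng/mL·hr
F = (AUC_ev/D_ev)/(AUC_iv/D_iv) = (10324.896/12.5)/(4890/5) = 825.99168/978 = 0.8446

F = 0.845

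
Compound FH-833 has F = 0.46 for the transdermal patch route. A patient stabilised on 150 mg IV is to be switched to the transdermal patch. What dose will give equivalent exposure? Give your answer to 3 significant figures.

For equal systemic exposure: F × D_ev = D_iv
D_ev = D_iv / F = 150 / 0.46 = 326.087 mg

D_transdermal = 326 mg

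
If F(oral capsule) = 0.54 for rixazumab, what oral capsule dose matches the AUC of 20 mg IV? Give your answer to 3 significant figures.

For equal systemic exposure: F × D_ev = D_iv
D_ev = D_iv / F = 20 / 0.54 = 37.037 mg

D_oral = 37.0 mg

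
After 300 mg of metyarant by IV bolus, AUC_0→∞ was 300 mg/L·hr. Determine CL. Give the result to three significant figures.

CL = 1.00 L/hr

CL = Dose_iv / AUC_0→∞
   = 300 / 300 = 1 L/hr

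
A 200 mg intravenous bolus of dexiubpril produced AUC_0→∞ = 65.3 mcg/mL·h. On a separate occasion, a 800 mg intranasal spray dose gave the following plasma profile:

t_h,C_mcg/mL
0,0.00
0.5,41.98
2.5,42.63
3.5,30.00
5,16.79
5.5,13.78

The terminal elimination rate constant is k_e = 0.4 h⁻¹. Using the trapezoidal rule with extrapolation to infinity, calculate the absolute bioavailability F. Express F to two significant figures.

Trapezoidal AUC_0→5.5 (intranasal spray):
  [0→0.5]: (0.00+41.98)/2 × 0.5 = 10.495
  [0.5→2.5]: (41.98+42.63)/2 × 2 = 84.61
  [2.5→3.5]: (42.63+30.00)/2 × 1 = 36.315
  [3.5→5]: (30.00+16.79)/2 × 1.5 = 35.0925
  [5→5.5]: (16.79+13.78)/2 × 0.5 = 7.6425
  Sum = 174.155 mcg/mL·h
Tail: C_last/k_e = 13.78/0.4 = 34.450
AUC_0→∞ (intranasal spray) = 174.155 + 34.450 = 208.605 mcg/mL·h
F = (AUC_ev/D_ev)/(AUC_iv/D_iv) = (208.605/800)/(65.3/200) = 0.26075625/0.3265 = 0.7986

F = 0.80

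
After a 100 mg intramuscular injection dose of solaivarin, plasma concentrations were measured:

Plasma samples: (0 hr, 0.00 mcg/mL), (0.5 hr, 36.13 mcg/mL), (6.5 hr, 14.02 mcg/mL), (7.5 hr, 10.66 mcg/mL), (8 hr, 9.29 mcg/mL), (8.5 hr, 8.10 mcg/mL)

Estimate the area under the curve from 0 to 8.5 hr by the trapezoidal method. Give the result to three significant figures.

Trapezoidal AUC_0→8.5:
  [0→0.5]: (0.00+36.13)/2 × 0.5 = 9.0325
  [0.5→6.5]: (36.13+14.02)/2 × 6 = 150.45
  [6.5→7.5]: (14.02+10.66)/2 × 1 = 12.34
  [7.5→8]: (10.66+9.29)/2 × 0.5 = 4.9875
  [8→8.5]: (9.29+8.10)/2 × 0.5 = 4.3475
  Sum = 181.1575 mcg/mL·hr

AUC = 181 mcg/mL·hr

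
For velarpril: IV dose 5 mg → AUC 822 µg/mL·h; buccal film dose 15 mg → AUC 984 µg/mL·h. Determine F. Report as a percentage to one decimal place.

F = 39.9%

F = (AUC_ev / D_ev) / (AUC_iv / D_iv)
  = (984/15) / (822/5)
  = 65.6 / 164.4 = 0.3990
  = 39.90%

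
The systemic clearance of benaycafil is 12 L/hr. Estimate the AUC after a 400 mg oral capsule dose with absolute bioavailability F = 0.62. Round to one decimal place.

AUC = 20.7 mg/L·hr

AUC_0→∞ = F × Dose / CL
        = 0.62 × 400 / 12 = 20.6667 mg/L·hr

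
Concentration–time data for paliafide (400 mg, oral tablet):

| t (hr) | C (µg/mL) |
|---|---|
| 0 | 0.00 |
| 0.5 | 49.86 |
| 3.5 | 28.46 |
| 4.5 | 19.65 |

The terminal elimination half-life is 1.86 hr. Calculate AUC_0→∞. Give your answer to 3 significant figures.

AUC = 207 µg/mL·hr

Trapezoidal AUC_0→4.5:
  [0→0.5]: (0.00+49.86)/2 × 0.5 = 12.465
  [0.5→3.5]: (49.86+28.46)/2 × 3 = 117.48
  [3.5→4.5]: (28.46+19.65)/2 × 1 = 24.055
  Sum = 154.0 µg/mL·hr
k_e = ln2 / t½ = 0.693147 / 1.86 = 0.3727 hr^-1
Extrapolated tail: C_last / k_e = 19.65 / 0.3727 = 52.723
AUC_0→∞ = 154.0 + 52.723 = 206.723 µg/mL·hr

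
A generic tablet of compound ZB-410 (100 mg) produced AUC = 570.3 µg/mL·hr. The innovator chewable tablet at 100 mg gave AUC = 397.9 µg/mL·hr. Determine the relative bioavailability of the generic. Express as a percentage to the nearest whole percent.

F_rel = 143%

F_rel = (AUC_test/D_test) / (AUC_ref/D_ref)
      = (570.3/100) / (397.9/100)
      = 5.703 / 3.979 = 1.4333 = 143.33%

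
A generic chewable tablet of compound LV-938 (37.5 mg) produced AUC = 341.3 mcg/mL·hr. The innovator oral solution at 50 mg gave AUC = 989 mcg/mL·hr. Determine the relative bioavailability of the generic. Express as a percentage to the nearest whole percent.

F_rel = (AUC_test/D_test) / (AUC_ref/D_ref)
      = (341.3/37.5) / (989/50)
      = 9.10133 / 19.78 = 0.4601 = 46.01%

F_rel = 46%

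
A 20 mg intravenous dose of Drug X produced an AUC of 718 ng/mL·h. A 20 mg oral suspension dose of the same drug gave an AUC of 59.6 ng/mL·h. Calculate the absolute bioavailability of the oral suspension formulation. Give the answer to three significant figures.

F = 0.0830

F = (AUC_ev / D_ev) / (AUC_iv / D_iv)
  = (59.6/20) / (718/20)
  = 2.98 / 35.9 = 0.0830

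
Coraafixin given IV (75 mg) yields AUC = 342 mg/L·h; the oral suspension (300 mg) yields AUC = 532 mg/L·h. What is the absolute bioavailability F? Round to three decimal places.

F = 0.389

F = (AUC_ev / D_ev) / (AUC_iv / D_iv)
  = (532/300) / (342/75)
  = 1.77333 / 4.56 = 0.3889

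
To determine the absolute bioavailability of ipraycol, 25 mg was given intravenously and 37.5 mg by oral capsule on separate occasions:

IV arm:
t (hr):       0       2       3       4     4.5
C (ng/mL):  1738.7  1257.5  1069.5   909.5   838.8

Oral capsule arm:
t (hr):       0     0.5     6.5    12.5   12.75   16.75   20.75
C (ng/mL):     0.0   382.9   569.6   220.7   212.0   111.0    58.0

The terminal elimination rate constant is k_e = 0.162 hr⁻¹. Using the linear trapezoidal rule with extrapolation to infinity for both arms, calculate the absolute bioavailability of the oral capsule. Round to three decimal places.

F = 0.416

Trapezoidal AUC_0→4.5 (IV):
  [0→2]: (1738.7+1257.5)/2 × 2 = 2996.2
  [2→3]: (1257.5+1069.5)/2 × 1 = 1163.5
  [3→4]: (1069.5+909.5)/2 × 1 = 989.5
  [4→4.5]: (909.5+838.8)/2 × 0.5 = 437.075
  Sum = 5586.275 ng/mL·hr
IV tail: 838.8/0.162 = 5177.778; AUC_iv,0→∞ = 5586.275 + 5177.778 = 10764.053 ng/mL·hr
Trapezoidal AUC_0→20.75 (oral capsule):
  [0→0.5]: (0.0+382.9)/2 × 0.5 = 95.725
  [0.5→6.5]: (382.9+569.6)/2 × 6 = 2857.5
  [6.5→12.5]: (569.6+220.7)/2 × 6 = 2370.9
  [12.5→12.75]: (220.7+212.0)/2 × 0.25 = 54.0875
  [12.75→16.75]: (212.0+111.0)/2 × 4 = 646.0
  [16.75→20.75]: (111.0+58.0)/2 × 4 = 338.0
  Sum = 6362.2125 ng/mL·hr
oral capsule tail: 58.0/0.162 = 358.025; AUC_ev,0→∞ = 6362.2125 + 358.025 = 6720.2375 ng/mL·hr
F = (AUC_ev/D_ev)/(AUC_iv/D_iv) = (6720.2375/37.5)/(10764.053/25) = 179.206/430.56212 = 0.4162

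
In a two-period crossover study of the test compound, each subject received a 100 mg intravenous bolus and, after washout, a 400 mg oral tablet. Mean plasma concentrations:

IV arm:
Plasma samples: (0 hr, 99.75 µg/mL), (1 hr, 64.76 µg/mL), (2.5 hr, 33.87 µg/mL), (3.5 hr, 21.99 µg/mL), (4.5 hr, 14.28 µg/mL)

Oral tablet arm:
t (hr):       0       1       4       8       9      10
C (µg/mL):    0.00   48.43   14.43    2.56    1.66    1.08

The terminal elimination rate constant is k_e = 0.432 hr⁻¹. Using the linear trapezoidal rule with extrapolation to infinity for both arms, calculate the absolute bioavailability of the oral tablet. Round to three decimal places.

F = 0.168

Trapezoidal AUC_0→4.5 (IV):
  [0→1]: (99.75+64.76)/2 × 1 = 82.255
  [1→2.5]: (64.76+33.87)/2 × 1.5 = 73.9725
  [2.5→3.5]: (33.87+21.99)/2 × 1 = 27.93
  [3.5→4.5]: (21.99+14.28)/2 × 1 = 18.135
  Sum = 202.2925 µg/mL·hr
IV tail: 14.28/0.432 = 33.056; AUC_iv,0→∞ = 202.2925 + 33.056 = 235.3485 µg/mL·hr
Trapezoidal AUC_0→10 (oral tablet):
  [0→1]: (0.00+48.43)/2 × 1 = 24.215
  [1→4]: (48.43+14.43)/2 × 3 = 94.29
  [4→8]: (14.43+2.56)/2 × 4 = 33.98
  [8→9]: (2.56+1.66)/2 × 1 = 2.11
  [9→10]: (1.66+1.08)/2 × 1 = 1.37
  Sum = 155.965 µg/mL·hr
oral tablet tail: 1.08/0.432 = 2.500; AUC_ev,0→∞ = 155.965 + 2.500 = 158.465 µg/mL·hr
F = (AUC_ev/D_ev)/(AUC_iv/D_iv) = (158.465/400)/(235.3485/100) = 0.3961625/2.353485 = 0.1683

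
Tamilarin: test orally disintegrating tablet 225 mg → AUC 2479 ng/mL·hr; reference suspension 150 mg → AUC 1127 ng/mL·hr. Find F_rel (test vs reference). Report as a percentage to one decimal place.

F_rel = (AUC_test/D_test) / (AUC_ref/D_ref)
      = (2479/225) / (1127/150)
      = 11.0178 / 7.51333 = 1.4664 = 146.64%

F_rel = 146.6%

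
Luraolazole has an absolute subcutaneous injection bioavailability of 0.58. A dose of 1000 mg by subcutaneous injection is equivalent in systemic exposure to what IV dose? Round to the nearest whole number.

Systemic exposure from an extravascular dose = F × D_ev, so the equivalent IV dose is F × D_ev.
D_iv = F × D_ev = 0.58 × 1000 = 580 mg

D_iv = 580 mg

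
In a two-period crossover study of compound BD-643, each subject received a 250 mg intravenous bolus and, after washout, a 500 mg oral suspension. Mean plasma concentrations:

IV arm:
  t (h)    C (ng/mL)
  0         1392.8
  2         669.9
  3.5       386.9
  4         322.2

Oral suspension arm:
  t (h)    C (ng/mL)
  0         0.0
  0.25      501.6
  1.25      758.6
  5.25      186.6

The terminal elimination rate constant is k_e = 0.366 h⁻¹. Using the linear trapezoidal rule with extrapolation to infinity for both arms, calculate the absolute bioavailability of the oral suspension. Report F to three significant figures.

F = 0.395

Trapezoidal AUC_0→4 (IV):
  [0→2]: (1392.8+669.9)/2 × 2 = 2062.7
  [2→3.5]: (669.9+386.9)/2 × 1.5 = 792.6
  [3.5→4]: (386.9+322.2)/2 × 0.5 = 177.275
  Sum = 3032.575 ng/mL·h
IV tail: 322.2/0.366 = 880.328; AUC_iv,0→∞ = 3032.575 + 880.328 = 3912.903 ng/mL·h
Trapezoidal AUC_0→5.25 (oral suspension):
  [0→0.25]: (0.0+501.6)/2 × 0.25 = 62.7
  [0.25→1.25]: (501.6+758.6)/2 × 1 = 630.1
  [1.25→5.25]: (758.6+186.6)/2 × 4 = 1890.4
  Sum = 2583.2 ng/mL·h
oral suspension tail: 186.6/0.366 = 509.836; AUC_ev,0→∞ = 2583.2 + 509.836 = 3093.036 ng/mL·h
F = (AUC_ev/D_ev)/(AUC_iv/D_iv) = (3093.036/500)/(3912.903/250) = 6.186072/15.651612 = 0.3952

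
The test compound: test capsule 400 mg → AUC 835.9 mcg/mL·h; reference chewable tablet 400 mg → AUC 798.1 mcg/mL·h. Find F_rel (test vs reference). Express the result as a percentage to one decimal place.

F_rel = 104.7%

F_rel = (AUC_test/D_test) / (AUC_ref/D_ref)
      = (835.9/400) / (798.1/400)
      = 2.08975 / 1.99525 = 1.0474 = 104.74%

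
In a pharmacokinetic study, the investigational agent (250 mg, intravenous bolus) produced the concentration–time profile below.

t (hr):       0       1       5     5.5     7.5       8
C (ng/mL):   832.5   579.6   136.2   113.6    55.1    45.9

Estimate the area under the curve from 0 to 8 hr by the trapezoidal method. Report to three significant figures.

Trapezoidal AUC_0→8:
  [0→1]: (832.5+579.6)/2 × 1 = 706.05
  [1→5]: (579.6+136.2)/2 × 4 = 1431.6
  [5→5.5]: (136.2+113.6)/2 × 0.5 = 62.45
  [5.5→7.5]: (113.6+55.1)/2 × 2 = 168.7
  [7.5→8]: (55.1+45.9)/2 × 0.5 = 25.25
  Sum = 2394.05 ng/mL·hr

AUC = 2390 ng/mL·hr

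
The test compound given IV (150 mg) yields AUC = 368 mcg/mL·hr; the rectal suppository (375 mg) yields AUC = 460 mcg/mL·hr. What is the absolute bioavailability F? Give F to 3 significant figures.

F = (AUC_ev / D_ev) / (AUC_iv / D_iv)
  = (460/375) / (368/150)
  = 1.22667 / 2.45333 = 0.5000

F = 0.500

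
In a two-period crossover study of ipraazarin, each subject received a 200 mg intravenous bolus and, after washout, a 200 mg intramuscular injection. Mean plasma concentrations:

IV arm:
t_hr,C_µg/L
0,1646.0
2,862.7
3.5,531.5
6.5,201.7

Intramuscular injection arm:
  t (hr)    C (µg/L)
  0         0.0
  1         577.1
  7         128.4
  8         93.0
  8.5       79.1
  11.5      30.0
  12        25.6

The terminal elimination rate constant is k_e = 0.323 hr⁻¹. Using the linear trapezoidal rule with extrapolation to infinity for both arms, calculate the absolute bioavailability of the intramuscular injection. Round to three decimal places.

F = 0.533

Trapezoidal AUC_0→6.5 (IV):
  [0→2]: (1646.0+862.7)/2 × 2 = 2508.7
  [2→3.5]: (862.7+531.5)/2 × 1.5 = 1045.65
  [3.5→6.5]: (531.5+201.7)/2 × 3 = 1099.8
  Sum = 4654.15 µg/L·hr
IV tail: 201.7/0.323 = 624.458; AUC_iv,0→∞ = 4654.15 + 624.458 = 5278.608 µg/L·hr
Trapezoidal AUC_0→12 (intramuscular injection):
  [0→1]: (0.0+577.1)/2 × 1 = 288.55
  [1→7]: (577.1+128.4)/2 × 6 = 2116.5
  [7→8]: (128.4+93.0)/2 × 1 = 110.7
  [8→8.5]: (93.0+79.1)/2 × 0.5 = 43.025
  [8.5→11.5]: (79.1+30.0)/2 × 3 = 163.65
  [11.5→12]: (30.0+25.6)/2 × 0.5 = 13.9
  Sum = 2736.325 µg/L·hr
intramuscular injection tail: 25.6/0.323 = 79.257; AUC_ev,0→∞ = 2736.325 + 79.257 = 2815.582 µg/L·hr
F = (AUC_ev/D_ev)/(AUC_iv/D_iv) = (2815.582/200)/(5278.608/200) = 14.07791/26.39304 = 0.5334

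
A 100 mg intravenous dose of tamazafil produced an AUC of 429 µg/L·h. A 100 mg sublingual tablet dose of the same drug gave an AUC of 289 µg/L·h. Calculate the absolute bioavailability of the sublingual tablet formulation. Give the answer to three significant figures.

F = (AUC_ev / D_ev) / (AUC_iv / D_iv)
  = (289/100) / (429/100)
  = 2.89 / 4.29 = 0.6737

F = 0.674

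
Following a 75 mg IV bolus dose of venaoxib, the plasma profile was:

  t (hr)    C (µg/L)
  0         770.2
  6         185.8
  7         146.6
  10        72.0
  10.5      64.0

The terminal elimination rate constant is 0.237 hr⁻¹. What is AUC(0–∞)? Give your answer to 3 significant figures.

AUC = 3670 µg/L·hr

Trapezoidal AUC_0→10.5:
  [0→6]: (770.2+185.8)/2 × 6 = 2868.0
  [6→7]: (185.8+146.6)/2 × 1 = 166.2
  [7→10]: (146.6+72.0)/2 × 3 = 327.9
  [10→10.5]: (72.0+64.0)/2 × 0.5 = 34.0
  Sum = 3396.1 µg/L·hr
Extrapolated tail: C_last / k_e = 64.0 / 0.237 = 270.042
AUC_0→∞ = 3396.1 + 270.042 = 3666.142 µg/L·hr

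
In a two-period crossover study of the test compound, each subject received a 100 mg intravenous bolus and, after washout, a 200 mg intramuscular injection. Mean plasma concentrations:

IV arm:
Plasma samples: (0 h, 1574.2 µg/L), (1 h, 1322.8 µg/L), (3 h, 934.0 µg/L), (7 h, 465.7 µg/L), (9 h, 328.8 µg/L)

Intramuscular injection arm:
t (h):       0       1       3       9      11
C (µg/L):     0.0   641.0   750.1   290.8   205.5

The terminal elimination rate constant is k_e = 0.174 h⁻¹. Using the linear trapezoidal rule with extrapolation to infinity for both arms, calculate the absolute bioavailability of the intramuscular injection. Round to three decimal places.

F = 0.354

Trapezoidal AUC_0→9 (IV):
  [0→1]: (1574.2+1322.8)/2 × 1 = 1448.5
  [1→3]: (1322.8+934.0)/2 × 2 = 2256.8
  [3→7]: (934.0+465.7)/2 × 4 = 2799.4
  [7→9]: (465.7+328.8)/2 × 2 = 794.5
  Sum = 7299.2 µg/L·h
IV tail: 328.8/0.174 = 1889.655; AUC_iv,0→∞ = 7299.2 + 1889.655 = 9188.855 µg/L·h
Trapezoidal AUC_0→11 (intramuscular injection):
  [0→1]: (0.0+641.0)/2 × 1 = 320.5
  [1→3]: (641.0+750.1)/2 × 2 = 1391.1
  [3→9]: (750.1+290.8)/2 × 6 = 3122.7
  [9→11]: (290.8+205.5)/2 × 2 = 496.3
  Sum = 5330.6 µg/L·h
intramuscular injection tail: 205.5/0.174 = 1181.034; AUC_ev,0→∞ = 5330.6 + 1181.034 = 6511.634 µg/L·h
F = (AUC_ev/D_ev)/(AUC_iv/D_iv) = (6511.634/200)/(9188.855/100) = 32.55817/91.88855 = 0.3543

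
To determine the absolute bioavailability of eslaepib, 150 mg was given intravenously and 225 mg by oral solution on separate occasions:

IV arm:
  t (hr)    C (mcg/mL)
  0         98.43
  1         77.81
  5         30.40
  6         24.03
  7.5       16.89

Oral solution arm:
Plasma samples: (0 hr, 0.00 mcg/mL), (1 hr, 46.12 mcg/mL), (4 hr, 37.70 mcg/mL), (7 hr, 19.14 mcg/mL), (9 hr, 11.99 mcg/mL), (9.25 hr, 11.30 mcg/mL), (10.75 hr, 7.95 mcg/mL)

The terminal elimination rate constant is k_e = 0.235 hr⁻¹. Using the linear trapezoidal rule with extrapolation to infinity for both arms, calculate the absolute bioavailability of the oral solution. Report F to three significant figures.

Trapezoidal AUC_0→7.5 (IV):
  [0→1]: (98.43+77.81)/2 × 1 = 88.12
  [1→5]: (77.81+30.40)/2 × 4 = 216.42
  [5→6]: (30.40+24.03)/2 × 1 = 27.215
  [6→7.5]: (24.03+16.89)/2 × 1.5 = 30.69
  Sum = 362.445 mcg/mL·hr
IV tail: 16.89/0.235 = 71.872; AUC_iv,0→∞ = 362.445 + 71.872 = 434.317 mcg/mL·hr
Trapezoidal AUC_0→10.75 (oral solution):
  [0→1]: (0.00+46.12)/2 × 1 = 23.06
  [1→4]: (46.12+37.70)/2 × 3 = 125.73
  [4→7]: (37.70+19.14)/2 × 3 = 85.26
  [7→9]: (19.14+11.99)/2 × 2 = 31.13
  [9→9.25]: (11.99+11.30)/2 × 0.25 = 2.91125
  [9.25→10.75]: (11.30+7.95)/2 × 1.5 = 14.4375
  Sum = 282.52875 mcg/mL·hr
oral solution tail: 7.95/0.235 = 33.830; AUC_ev,0→∞ = 282.52875 + 33.830 = 316.35875 mcg/mL·hr
F = (AUC_ev/D_ev)/(AUC_iv/D_iv) = (316.35875/225)/(434.317/150) = 1.40604/2.89545 = 0.4856

F = 0.486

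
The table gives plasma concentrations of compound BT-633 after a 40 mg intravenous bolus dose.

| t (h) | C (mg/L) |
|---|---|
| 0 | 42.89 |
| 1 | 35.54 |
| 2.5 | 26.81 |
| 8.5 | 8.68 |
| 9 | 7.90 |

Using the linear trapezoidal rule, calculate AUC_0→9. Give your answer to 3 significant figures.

Trapezoidal AUC_0→9:
  [0→1]: (42.89+35.54)/2 × 1 = 39.215
  [1→2.5]: (35.54+26.81)/2 × 1.5 = 46.7625
  [2.5→8.5]: (26.81+8.68)/2 × 6 = 106.47
  [8.5→9]: (8.68+7.90)/2 × 0.5 = 4.145
  Sum = 196.5925 mg/L·h

AUC = 197 mg/L·h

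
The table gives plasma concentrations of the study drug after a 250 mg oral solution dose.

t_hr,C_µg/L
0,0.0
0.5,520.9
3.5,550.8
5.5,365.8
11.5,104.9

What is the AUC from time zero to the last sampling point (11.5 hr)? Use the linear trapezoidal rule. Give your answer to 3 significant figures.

Trapezoidal AUC_0→11.5:
  [0→0.5]: (0.0+520.9)/2 × 0.5 = 130.225
  [0.5→3.5]: (520.9+550.8)/2 × 3 = 1607.55
  [3.5→5.5]: (550.8+365.8)/2 × 2 = 916.6
  [5.5→11.5]: (365.8+104.9)/2 × 6 = 1412.1
  Sum = 4066.475 µg/L·hr

AUC = 4070 µg/L·hr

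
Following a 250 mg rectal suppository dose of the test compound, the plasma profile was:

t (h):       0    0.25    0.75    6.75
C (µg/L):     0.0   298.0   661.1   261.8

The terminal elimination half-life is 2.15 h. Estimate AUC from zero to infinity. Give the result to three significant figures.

AUC = 3860 µg/L·h

Trapezoidal AUC_0→6.75:
  [0→0.25]: (0.0+298.0)/2 × 0.25 = 37.25
  [0.25→0.75]: (298.0+661.1)/2 × 0.5 = 239.775
  [0.75→6.75]: (661.1+261.8)/2 × 6 = 2768.7
  Sum = 3045.725 µg/L·h
k_e = ln2 / t½ = 0.693147 / 2.15 = 0.3224 h^-1
Extrapolated tail: C_last / k_e = 261.8 / 0.3224 = 812.035
AUC_0→∞ = 3045.725 + 812.035 = 3857.76 µg/L·h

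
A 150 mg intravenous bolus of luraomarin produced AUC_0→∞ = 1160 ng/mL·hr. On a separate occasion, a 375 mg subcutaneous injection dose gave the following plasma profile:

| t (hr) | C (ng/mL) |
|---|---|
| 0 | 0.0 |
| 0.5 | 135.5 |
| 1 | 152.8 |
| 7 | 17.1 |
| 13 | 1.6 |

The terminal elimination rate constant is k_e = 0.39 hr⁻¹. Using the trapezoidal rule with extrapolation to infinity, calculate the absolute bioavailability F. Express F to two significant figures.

F = 0.23

Trapezoidal AUC_0→13 (subcutaneous injection):
  [0→0.5]: (0.0+135.5)/2 × 0.5 = 33.875
  [0.5→1]: (135.5+152.8)/2 × 0.5 = 72.075
  [1→7]: (152.8+17.1)/2 × 6 = 509.7
  [7→13]: (17.1+1.6)/2 × 6 = 56.1
  Sum = 671.75 ng/mL·hr
Tail: C_last/k_e = 1.6/0.39 = 4.103
AUC_0→∞ (subcutaneous injection) = 671.75 + 4.103 = 675.853 ng/mL·hr
F = (AUC_ev/D_ev)/(AUC_iv/D_iv) = (675.853/375)/(1160/150) = 1.80227/7.73333 = 0.2331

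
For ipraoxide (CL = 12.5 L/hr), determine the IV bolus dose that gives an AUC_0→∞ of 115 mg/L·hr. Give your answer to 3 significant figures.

Dose_iv = CL × AUC_0→∞
     = 12.5 × 115 = 1437.5 mg

Dose = 1440 mg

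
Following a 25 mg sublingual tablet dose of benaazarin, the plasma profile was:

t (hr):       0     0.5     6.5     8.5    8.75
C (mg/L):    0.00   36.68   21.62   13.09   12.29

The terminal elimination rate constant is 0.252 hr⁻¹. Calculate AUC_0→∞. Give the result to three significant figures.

AUC = 271 mg/L·hr

Trapezoidal AUC_0→8.75:
  [0→0.5]: (0.00+36.68)/2 × 0.5 = 9.17
  [0.5→6.5]: (36.68+21.62)/2 × 6 = 174.9
  [6.5→8.5]: (21.62+13.09)/2 × 2 = 34.71
  [8.5→8.75]: (13.09+12.29)/2 × 0.25 = 3.1725
  Sum = 221.9525 mg/L·hr
Extrapolated tail: C_last / k_e = 12.29 / 0.252 = 48.770
AUC_0→∞ = 221.9525 + 48.770 = 270.7225 mg/L·hr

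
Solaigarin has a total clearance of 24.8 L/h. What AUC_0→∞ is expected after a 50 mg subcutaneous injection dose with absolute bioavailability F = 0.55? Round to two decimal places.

AUC = 1.11 mg/L·h

AUC_0→∞ = F × Dose / CL
        = 0.55 × 50 / 24.8 = 1.10887 mg/L·h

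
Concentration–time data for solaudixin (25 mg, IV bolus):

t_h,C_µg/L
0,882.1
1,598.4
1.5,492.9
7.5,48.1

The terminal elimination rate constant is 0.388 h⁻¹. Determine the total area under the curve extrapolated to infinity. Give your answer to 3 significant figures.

Trapezoidal AUC_0→7.5:
  [0→1]: (882.1+598.4)/2 × 1 = 740.25
  [1→1.5]: (598.4+492.9)/2 × 0.5 = 272.825
  [1.5→7.5]: (492.9+48.1)/2 × 6 = 1623.0
  Sum = 2636.075 µg/L·h
Extrapolated tail: C_last / k_e = 48.1 / 0.388 = 123.969
AUC_0→∞ = 2636.075 + 123.969 = 2760.044 µg/L·h

AUC = 2760 µg/L·h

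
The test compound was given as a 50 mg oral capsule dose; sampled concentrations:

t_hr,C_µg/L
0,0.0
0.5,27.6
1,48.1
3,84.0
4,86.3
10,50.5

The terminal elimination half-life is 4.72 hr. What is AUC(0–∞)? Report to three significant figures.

Trapezoidal AUC_0→10:
  [0→0.5]: (0.0+27.6)/2 × 0.5 = 6.9
  [0.5→1]: (27.6+48.1)/2 × 0.5 = 18.925
  [1→3]: (48.1+84.0)/2 × 2 = 132.1
  [3→4]: (84.0+86.3)/2 × 1 = 85.15
  [4→10]: (86.3+50.5)/2 × 6 = 410.4
  Sum = 653.475 µg/L·hr
k_e = ln2 / t½ = 0.693147 / 4.72 = 0.1469 hr^-1
Extrapolated tail: C_last / k_e = 50.5 / 0.1469 = 343.771
AUC_0→∞ = 653.475 + 343.771 = 997.246 µg/L·hr

AUC = 997 µg/L·hr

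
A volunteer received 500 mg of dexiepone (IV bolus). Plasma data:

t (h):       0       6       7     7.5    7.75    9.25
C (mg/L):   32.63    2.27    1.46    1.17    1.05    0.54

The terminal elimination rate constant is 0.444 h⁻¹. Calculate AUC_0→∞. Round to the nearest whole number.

AUC = 110 mg/L·h

Trapezoidal AUC_0→9.25:
  [0→6]: (32.63+2.27)/2 × 6 = 104.7
  [6→7]: (2.27+1.46)/2 × 1 = 1.865
  [7→7.5]: (1.46+1.17)/2 × 0.5 = 0.6575
  [7.5→7.75]: (1.17+1.05)/2 × 0.25 = 0.2775
  [7.75→9.25]: (1.05+0.54)/2 × 1.5 = 1.1925
  Sum = 108.6925 mg/L·h
Extrapolated tail: C_last / k_e = 0.54 / 0.444 = 1.216
AUC_0→∞ = 108.6925 + 1.216 = 109.9085 mg/L·h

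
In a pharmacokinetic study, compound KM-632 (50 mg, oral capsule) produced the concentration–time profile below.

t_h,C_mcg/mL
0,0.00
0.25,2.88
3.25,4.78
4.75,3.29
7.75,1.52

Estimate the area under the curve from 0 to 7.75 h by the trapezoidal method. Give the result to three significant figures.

Trapezoidal AUC_0→7.75:
  [0→0.25]: (0.00+2.88)/2 × 0.25 = 0.36
  [0.25→3.25]: (2.88+4.78)/2 × 3 = 11.49
  [3.25→4.75]: (4.78+3.29)/2 × 1.5 = 6.0525
  [4.75→7.75]: (3.29+1.52)/2 × 3 = 7.215
  Sum = 25.1175 mcg/mL·h

AUC = 25.1 mcg/mL·h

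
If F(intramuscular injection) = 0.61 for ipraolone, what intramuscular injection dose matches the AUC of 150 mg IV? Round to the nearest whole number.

D_intramuscular = 246 mg

For equal systemic exposure: F × D_ev = D_iv
D_ev = D_iv / F = 150 / 0.61 = 245.902 mg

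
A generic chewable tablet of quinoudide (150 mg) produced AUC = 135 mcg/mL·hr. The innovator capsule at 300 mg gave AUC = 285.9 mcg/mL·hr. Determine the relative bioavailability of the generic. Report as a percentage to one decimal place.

F_rel = 94.4%

F_rel = (AUC_test/D_test) / (AUC_ref/D_ref)
      = (135/150) / (285.9/300)
      = 0.9 / 0.953 = 0.9444 = 94.44%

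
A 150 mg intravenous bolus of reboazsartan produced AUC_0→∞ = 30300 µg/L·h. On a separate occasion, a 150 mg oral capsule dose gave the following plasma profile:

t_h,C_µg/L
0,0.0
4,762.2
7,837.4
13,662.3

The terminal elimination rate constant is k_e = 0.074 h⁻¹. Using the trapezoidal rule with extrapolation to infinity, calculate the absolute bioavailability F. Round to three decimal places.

F = 0.573

Trapezoidal AUC_0→13 (oral capsule):
  [0→4]: (0.0+762.2)/2 × 4 = 1524.4
  [4→7]: (762.2+837.4)/2 × 3 = 2399.4
  [7→13]: (837.4+662.3)/2 × 6 = 4499.1
  Sum = 8422.9 µg/L·h
Tail: C_last/k_e = 662.3/0.074 = 8950.000
AUC_0→∞ (oral capsule) = 8422.9 + 8950.000 = 17372.9 µg/L·h
F = (AUC_ev/D_ev)/(AUC_iv/D_iv) = (17372.9/150)/(30300/150) = 115.819/202 = 0.5734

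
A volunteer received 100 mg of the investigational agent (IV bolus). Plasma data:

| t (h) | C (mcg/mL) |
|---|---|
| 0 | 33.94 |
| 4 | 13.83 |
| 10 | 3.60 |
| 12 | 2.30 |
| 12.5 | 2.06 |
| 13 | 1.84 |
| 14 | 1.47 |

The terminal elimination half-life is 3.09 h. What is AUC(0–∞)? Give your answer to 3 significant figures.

AUC = 164 mcg/mL·h

Trapezoidal AUC_0→14:
  [0→4]: (33.94+13.83)/2 × 4 = 95.54
  [4→10]: (13.83+3.60)/2 × 6 = 52.29
  [10→12]: (3.60+2.30)/2 × 2 = 5.9
  [12→12.5]: (2.30+2.06)/2 × 0.5 = 1.09
  [12.5→13]: (2.06+1.84)/2 × 0.5 = 0.975
  [13→14]: (1.84+1.47)/2 × 1 = 1.655
  Sum = 157.45 mcg/mL·h
k_e = ln2 / t½ = 0.693147 / 3.09 = 0.2243 h^-1
Extrapolated tail: C_last / k_e = 1.47 / 0.2243 = 6.554
AUC_0→∞ = 157.45 + 6.554 = 164.004 mcg/mL·h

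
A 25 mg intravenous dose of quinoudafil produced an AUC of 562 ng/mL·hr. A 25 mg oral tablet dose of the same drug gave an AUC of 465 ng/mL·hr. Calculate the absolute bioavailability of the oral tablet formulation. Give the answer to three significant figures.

F = 0.827

F = (AUC_ev / D_ev) / (AUC_iv / D_iv)
  = (465/25) / (562/25)
  = 18.6 / 22.48 = 0.8274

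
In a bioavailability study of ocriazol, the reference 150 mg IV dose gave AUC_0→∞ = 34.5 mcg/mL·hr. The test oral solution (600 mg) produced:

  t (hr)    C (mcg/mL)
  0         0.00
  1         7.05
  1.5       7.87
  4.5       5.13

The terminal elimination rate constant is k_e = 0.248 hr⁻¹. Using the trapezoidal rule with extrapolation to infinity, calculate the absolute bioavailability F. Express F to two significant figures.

Trapezoidal AUC_0→4.5 (oral solution):
  [0→1]: (0.00+7.05)/2 × 1 = 3.525
  [1→1.5]: (7.05+7.87)/2 × 0.5 = 3.73
  [1.5→4.5]: (7.87+5.13)/2 × 3 = 19.5
  Sum = 26.755 mcg/mL·hr
Tail: C_last/k_e = 5.13/0.248 = 20.685
AUC_0→∞ (oral solution) = 26.755 + 20.685 = 47.44 mcg/mL·hr
F = (AUC_ev/D_ev)/(AUC_iv/D_iv) = (47.44/600)/(34.5/150) = 0.0790667/0.23 = 0.3438

F = 0.34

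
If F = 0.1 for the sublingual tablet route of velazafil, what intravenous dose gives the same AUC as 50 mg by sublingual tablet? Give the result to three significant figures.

Systemic exposure from an extravascular dose = F × D_ev, so the equivalent IV dose is F × D_ev.
D_iv = F × D_ev = 0.1 × 50 = 5 mg

D_iv = 5.00 mg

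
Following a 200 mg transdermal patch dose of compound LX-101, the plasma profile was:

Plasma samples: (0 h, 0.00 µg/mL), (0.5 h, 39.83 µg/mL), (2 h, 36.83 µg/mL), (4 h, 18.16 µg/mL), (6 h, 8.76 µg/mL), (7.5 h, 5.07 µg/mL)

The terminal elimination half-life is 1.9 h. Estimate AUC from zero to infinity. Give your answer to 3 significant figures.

AUC = 174 µg/mL·h

Trapezoidal AUC_0→7.5:
  [0→0.5]: (0.00+39.83)/2 × 0.5 = 9.9575
  [0.5→2]: (39.83+36.83)/2 × 1.5 = 57.495
  [2→4]: (36.83+18.16)/2 × 2 = 54.99
  [4→6]: (18.16+8.76)/2 × 2 = 26.92
  [6→7.5]: (8.76+5.07)/2 × 1.5 = 10.3725
  Sum = 159.735 µg/mL·h
k_e = ln2 / t½ = 0.693147 / 1.9 = 0.3648 h^-1
Extrapolated tail: C_last / k_e = 5.07 / 0.3648 = 13.898
AUC_0→∞ = 159.735 + 13.898 = 173.633 µg/mL·h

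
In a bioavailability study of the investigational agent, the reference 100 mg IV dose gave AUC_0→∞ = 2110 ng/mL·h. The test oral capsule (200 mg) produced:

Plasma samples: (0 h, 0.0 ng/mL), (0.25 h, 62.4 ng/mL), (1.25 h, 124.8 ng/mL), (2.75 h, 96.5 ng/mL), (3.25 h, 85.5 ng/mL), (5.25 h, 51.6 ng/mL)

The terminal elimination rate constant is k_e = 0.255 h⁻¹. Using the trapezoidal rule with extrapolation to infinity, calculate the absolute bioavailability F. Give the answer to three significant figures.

F = 0.155

Trapezoidal AUC_0→5.25 (oral capsule):
  [0→0.25]: (0.0+62.4)/2 × 0.25 = 7.8
  [0.25→1.25]: (62.4+124.8)/2 × 1 = 93.6
  [1.25→2.75]: (124.8+96.5)/2 × 1.5 = 165.975
  [2.75→3.25]: (96.5+85.5)/2 × 0.5 = 45.5
  [3.25→5.25]: (85.5+51.6)/2 × 2 = 137.1
  Sum = 449.975 ng/mL·h
Tail: C_last/k_e = 51.6/0.255 = 202.353
AUC_0→∞ (oral capsule) = 449.975 + 202.353 = 652.328 ng/mL·h
F = (AUC_ev/D_ev)/(AUC_iv/D_iv) = (652.328/200)/(2110/100) = 3.26164/21.1 = 0.1546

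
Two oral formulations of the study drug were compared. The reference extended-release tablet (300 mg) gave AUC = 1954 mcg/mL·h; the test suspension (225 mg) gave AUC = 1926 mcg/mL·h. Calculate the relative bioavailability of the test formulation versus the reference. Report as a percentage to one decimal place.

F_rel = (AUC_test/D_test) / (AUC_ref/D_ref)
      = (1926/225) / (1954/300)
      = 8.56 / 6.51333 = 1.3142 = 131.42%

F_rel = 131.4%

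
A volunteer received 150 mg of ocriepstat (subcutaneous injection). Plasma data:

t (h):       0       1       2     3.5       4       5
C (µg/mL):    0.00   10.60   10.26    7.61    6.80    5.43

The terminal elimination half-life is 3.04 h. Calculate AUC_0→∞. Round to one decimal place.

Trapezoidal AUC_0→5:
  [0→1]: (0.00+10.60)/2 × 1 = 5.3
  [1→2]: (10.60+10.26)/2 × 1 = 10.43
  [2→3.5]: (10.26+7.61)/2 × 1.5 = 13.4025
  [3.5→4]: (7.61+6.80)/2 × 0.5 = 3.6025
  [4→5]: (6.80+5.43)/2 × 1 = 6.115
  Sum = 38.85 µg/mL·h
k_e = ln2 / t½ = 0.693147 / 3.04 = 0.2280 h^-1
Extrapolated tail: C_last / k_e = 5.43 / 0.228 = 23.816
AUC_0→∞ = 38.85 + 23.816 = 62.666 µg/mL·h

AUC = 62.7 µg/mL·h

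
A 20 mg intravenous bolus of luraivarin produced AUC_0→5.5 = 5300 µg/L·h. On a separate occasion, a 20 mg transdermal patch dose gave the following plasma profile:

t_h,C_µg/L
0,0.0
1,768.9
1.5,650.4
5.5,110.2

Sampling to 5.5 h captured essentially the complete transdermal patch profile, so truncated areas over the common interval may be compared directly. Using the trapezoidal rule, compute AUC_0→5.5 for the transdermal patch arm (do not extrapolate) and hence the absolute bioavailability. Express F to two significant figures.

Trapezoidal AUC_0→5.5 (transdermal patch):
  [0→1]: (0.0+768.9)/2 × 1 = 384.45
  [1→1.5]: (768.9+650.4)/2 × 0.5 = 354.825
  [1.5→5.5]: (650.4+110.2)/2 × 4 = 1521.2
  Sum = 2260.475 µg/L·h
F = (AUC_ev/D_ev)/(AUC_iv/D_iv) = (2260.475/20)/(5300/20) = 113.02375/265 = 0.4265

F = 0.43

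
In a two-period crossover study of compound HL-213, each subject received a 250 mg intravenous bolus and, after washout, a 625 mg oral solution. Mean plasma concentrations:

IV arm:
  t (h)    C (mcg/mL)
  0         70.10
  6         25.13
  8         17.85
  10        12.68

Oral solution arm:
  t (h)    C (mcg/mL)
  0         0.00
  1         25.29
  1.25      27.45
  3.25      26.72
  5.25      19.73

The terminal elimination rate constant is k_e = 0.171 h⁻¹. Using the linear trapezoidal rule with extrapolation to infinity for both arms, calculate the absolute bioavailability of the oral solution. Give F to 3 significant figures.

F = 0.217

Trapezoidal AUC_0→10 (IV):
  [0→6]: (70.10+25.13)/2 × 6 = 285.69
  [6→8]: (25.13+17.85)/2 × 2 = 42.98
  [8→10]: (17.85+12.68)/2 × 2 = 30.53
  Sum = 359.2 mcg/mL·h
IV tail: 12.68/0.171 = 74.152; AUC_iv,0→∞ = 359.2 + 74.152 = 433.352 mcg/mL·h
Trapezoidal AUC_0→5.25 (oral solution):
  [0→1]: (0.00+25.29)/2 × 1 = 12.645
  [1→1.25]: (25.29+27.45)/2 × 0.25 = 6.5925
  [1.25→3.25]: (27.45+26.72)/2 × 2 = 54.17
  [3.25→5.25]: (26.72+19.73)/2 × 2 = 46.45
  Sum = 119.8575 mcg/mL·h
oral solution tail: 19.73/0.171 = 115.380; AUC_ev,0→∞ = 119.8575 + 115.380 = 235.2375 mcg/mL·h
F = (AUC_ev/D_ev)/(AUC_iv/D_iv) = (235.2375/625)/(433.352/250) = 0.37638/1.733408 = 0.2171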